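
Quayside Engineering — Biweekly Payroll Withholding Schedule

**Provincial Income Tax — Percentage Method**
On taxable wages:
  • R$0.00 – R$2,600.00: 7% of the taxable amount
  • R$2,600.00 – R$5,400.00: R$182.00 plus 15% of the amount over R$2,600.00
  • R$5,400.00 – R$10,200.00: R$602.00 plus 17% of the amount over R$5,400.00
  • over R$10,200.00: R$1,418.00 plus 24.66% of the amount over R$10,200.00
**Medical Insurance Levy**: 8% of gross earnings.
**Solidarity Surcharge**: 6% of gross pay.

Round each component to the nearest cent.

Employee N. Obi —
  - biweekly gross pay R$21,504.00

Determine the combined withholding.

Provincial Income Tax: taxable = R$21,504.00
  R$1,418.00 + 24.66% × (R$21,504.00 − R$10,200.00) = R$1,418.00 + 24.66% × R$11,304.00 = R$4,205.57
Medical Insurance Levy: 8% × R$21,504.00 = R$1,720.32
Solidarity Surcharge: 6% × R$21,504.00 = R$1,290.24
Total: R$4,205.57 + R$1,720.32 + R$1,290.24 = R$7,216.13

R$7,216.13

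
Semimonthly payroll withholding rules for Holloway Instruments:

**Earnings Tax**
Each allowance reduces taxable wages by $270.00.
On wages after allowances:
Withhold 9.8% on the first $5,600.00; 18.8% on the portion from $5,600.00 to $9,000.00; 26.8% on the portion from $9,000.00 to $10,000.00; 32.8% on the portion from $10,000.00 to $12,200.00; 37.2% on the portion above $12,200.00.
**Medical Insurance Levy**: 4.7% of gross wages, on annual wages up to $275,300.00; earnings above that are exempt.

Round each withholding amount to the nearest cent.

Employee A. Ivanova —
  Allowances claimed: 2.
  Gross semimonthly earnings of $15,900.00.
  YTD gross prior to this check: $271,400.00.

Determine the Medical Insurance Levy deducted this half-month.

Medical Insurance Levy: cap $275,300.00 − YTD $271,400.00 = $3,900.00 subject; 4.7% × $3,900.00 = $183.30

$183.30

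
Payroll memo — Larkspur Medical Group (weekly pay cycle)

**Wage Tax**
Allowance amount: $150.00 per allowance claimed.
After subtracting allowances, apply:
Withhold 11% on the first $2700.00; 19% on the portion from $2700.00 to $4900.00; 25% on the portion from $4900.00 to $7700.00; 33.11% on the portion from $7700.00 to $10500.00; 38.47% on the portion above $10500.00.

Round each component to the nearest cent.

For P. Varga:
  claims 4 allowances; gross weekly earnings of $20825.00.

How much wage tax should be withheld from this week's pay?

Wage Tax: taxable = $20825.00 − 4×$150.00 = $20225.00
  $2342.08 + 38.47% × ($20225.00 − $10500.00) = $2342.08 + 38.47% × $9725.00 = $6083.29

$6083.29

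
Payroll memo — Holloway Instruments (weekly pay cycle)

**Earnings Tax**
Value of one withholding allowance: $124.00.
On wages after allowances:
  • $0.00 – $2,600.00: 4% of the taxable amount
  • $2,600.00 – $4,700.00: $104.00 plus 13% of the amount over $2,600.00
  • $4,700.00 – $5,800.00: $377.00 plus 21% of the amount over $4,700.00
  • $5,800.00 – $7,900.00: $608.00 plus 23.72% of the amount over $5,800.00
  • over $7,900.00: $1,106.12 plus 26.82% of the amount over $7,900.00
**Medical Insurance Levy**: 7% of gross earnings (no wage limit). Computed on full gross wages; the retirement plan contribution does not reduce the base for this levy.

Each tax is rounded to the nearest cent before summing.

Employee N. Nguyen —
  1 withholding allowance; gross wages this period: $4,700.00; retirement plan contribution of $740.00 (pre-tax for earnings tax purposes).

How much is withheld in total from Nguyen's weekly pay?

$593.68

Earnings Tax: taxable = $4,700.00 − $740.00 − 1×$124.00 = $3,836.00
  $104.00 + 13% × ($3,836.00 − $2,600.00) = $104.00 + 13% × $1,236.00 = $264.68
Medical Insurance Levy: 7% × $4,700.00 = $329.00
Total: $264.68 + $329.00 = $593.68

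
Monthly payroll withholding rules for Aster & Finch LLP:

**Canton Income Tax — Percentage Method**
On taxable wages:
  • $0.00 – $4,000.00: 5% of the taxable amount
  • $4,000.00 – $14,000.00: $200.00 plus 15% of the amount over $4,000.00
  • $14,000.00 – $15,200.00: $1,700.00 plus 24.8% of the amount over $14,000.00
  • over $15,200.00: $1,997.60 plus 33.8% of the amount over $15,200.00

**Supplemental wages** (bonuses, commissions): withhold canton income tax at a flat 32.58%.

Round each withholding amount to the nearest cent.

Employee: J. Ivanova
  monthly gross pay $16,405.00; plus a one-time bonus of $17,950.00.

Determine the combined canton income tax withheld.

Canton Income Tax: taxable = $16,405.00
  $1,997.60 + 33.8% × ($16,405.00 − $15,200.00) = $1,997.60 + 33.8% × $1,205.00 = $2,404.89
Supplemental (32.58% flat on bonus): 32.58% × $17,950.00 = $5,848.11
Total canton income tax: $2,404.89 + $5,848.11 = $8,253.00

$8,253.00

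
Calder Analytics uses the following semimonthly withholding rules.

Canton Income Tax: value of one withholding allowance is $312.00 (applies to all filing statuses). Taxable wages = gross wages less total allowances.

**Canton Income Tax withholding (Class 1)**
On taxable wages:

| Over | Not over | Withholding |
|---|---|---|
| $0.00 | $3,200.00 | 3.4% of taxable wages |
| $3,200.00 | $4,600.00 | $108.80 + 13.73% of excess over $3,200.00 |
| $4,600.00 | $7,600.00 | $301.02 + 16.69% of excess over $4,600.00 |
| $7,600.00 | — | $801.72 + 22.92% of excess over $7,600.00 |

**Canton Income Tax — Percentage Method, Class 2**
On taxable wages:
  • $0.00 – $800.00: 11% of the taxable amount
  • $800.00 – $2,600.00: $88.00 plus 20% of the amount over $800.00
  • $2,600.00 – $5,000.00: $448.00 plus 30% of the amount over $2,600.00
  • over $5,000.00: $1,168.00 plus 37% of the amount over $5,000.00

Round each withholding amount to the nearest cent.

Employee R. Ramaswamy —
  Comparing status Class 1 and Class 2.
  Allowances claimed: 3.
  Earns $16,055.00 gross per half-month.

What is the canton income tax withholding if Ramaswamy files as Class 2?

Canton Income Tax (Class 2): taxable = $16,055.00 − 3×$312.00 = $15,119.00
  $1,168.00 + 37% × ($15,119.00 − $5,000.00) = $1,168.00 + 37% × $10,119.00 = $4,912.03

$4,912.03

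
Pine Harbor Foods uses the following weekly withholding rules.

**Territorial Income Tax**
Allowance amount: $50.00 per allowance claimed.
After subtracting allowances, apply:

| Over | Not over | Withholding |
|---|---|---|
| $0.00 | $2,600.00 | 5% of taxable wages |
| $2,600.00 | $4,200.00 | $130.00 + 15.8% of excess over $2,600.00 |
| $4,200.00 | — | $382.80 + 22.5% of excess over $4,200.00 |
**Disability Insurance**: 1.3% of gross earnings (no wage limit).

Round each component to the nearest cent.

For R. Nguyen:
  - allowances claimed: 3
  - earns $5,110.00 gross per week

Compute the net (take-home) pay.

Territorial Income Tax: taxable = $5,110.00 − 3×$50.00 = $4,960.00
  $382.80 + 22.5% × ($4,960.00 − $4,200.00) = $382.80 + 22.5% × $760.00 = $553.80
Disability Insurance: 1.3% × $5,110.00 = $66.43
Total withheld: $553.80 + $66.43 = $620.23
Net pay: $5,110.00 − $620.23 = $4,489.77

$4,489.77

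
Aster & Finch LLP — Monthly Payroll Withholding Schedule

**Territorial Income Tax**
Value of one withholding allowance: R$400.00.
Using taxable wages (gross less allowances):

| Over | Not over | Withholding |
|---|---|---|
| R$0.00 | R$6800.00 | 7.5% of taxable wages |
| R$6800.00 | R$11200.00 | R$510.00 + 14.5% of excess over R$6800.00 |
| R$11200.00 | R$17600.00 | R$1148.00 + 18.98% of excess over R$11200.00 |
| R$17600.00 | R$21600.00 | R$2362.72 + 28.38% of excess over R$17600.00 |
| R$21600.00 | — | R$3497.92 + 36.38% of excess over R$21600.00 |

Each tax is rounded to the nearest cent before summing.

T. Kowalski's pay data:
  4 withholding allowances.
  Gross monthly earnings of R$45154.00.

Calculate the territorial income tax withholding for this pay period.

R$11484.79

Territorial Income Tax: taxable = R$45154.00 − 4×R$400.00 = R$43554.00
  R$3497.92 + 36.38% × (R$43554.00 − R$21600.00) = R$3497.92 + 36.38% × R$21954.00 = R$11484.79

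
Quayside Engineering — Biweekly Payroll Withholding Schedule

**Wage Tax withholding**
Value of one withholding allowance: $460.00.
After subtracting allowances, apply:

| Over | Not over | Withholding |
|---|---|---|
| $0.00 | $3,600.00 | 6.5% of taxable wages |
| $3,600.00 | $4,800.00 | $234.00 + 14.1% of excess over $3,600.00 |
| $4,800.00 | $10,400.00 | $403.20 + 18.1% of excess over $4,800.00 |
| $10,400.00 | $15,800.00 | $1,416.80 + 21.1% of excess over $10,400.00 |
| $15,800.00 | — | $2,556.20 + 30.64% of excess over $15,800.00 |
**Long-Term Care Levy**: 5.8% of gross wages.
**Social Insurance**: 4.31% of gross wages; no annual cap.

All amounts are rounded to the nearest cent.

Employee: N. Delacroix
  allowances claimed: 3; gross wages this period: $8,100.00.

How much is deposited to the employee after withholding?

$6,530.37

Wage Tax: taxable = $8,100.00 − 3×$460.00 = $6,720.00
  $403.20 + 18.1% × ($6,720.00 − $4,800.00) = $403.20 + 18.1% × $1,920.00 = $750.72
Long-Term Care Levy: 5.8% × $8,100.00 = $469.80
Social Insurance: 4.31% × $8,100.00 = $349.11
Total withheld: $750.72 + $469.80 + $349.11 = $1,569.63
Net pay: $8,100.00 − $1,569.63 = $6,530.37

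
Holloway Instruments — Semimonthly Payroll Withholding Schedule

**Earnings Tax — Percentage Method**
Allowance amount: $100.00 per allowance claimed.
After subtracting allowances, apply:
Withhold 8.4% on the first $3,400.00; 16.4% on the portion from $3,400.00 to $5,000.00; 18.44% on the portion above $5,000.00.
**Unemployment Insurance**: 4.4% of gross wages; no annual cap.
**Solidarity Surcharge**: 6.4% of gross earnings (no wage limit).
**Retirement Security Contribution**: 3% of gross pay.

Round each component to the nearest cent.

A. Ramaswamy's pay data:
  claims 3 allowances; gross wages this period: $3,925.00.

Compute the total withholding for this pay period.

$864.15

Earnings Tax: taxable = $3,925.00 − 3×$100.00 = $3,625.00
  $285.60 + 16.4% × ($3,625.00 − $3,400.00) = $285.60 + 16.4% × $225.00 = $322.50
Unemployment Insurance: 4.4% × $3,925.00 = $172.70
Solidarity Surcharge: 6.4% × $3,925.00 = $251.20
Retirement Security Contribution: 3% × $3,925.00 = $117.75
Total: $322.50 + $172.70 + $251.20 + $117.75 = $864.15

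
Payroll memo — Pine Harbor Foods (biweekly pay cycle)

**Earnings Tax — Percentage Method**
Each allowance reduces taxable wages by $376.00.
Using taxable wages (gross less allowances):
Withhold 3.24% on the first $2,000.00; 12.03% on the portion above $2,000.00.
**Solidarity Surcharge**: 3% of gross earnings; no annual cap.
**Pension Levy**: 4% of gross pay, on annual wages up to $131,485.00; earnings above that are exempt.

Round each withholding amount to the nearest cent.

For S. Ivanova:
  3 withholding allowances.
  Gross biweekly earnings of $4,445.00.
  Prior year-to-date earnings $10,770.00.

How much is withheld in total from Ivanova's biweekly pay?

Earnings Tax: taxable = $4,445.00 − 3×$376.00 = $3,317.00
  $64.80 + 12.03% × ($3,317.00 − $2,000.00) = $64.80 + 12.03% × $1,317.00 = $223.24
Solidarity Surcharge: 3% × $4,445.00 = $133.35
Pension Levy: 4% × $4,445.00 = $177.80
Total: $223.24 + $133.35 + $177.80 = $534.39

$534.39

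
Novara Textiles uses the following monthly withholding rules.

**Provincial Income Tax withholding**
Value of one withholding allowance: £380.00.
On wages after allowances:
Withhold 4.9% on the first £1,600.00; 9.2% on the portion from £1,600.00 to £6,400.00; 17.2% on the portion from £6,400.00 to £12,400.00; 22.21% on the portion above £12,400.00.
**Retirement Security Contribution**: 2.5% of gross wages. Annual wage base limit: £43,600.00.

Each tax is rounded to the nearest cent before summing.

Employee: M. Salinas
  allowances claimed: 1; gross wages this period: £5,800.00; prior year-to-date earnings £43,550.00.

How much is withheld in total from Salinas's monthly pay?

Provincial Income Tax: taxable = £5,800.00 − 1×£380.00 = £5,420.00
  £78.40 + 9.2% × (£5,420.00 − £1,600.00) = £78.40 + 9.2% × £3,820.00 = £429.84
Retirement Security Contribution: cap £43,600.00 − YTD £43,550.00 = £50.00 subject; 2.5% × £50.00 = £1.25
Total: £429.84 + £1.25 = £431.09

£431.09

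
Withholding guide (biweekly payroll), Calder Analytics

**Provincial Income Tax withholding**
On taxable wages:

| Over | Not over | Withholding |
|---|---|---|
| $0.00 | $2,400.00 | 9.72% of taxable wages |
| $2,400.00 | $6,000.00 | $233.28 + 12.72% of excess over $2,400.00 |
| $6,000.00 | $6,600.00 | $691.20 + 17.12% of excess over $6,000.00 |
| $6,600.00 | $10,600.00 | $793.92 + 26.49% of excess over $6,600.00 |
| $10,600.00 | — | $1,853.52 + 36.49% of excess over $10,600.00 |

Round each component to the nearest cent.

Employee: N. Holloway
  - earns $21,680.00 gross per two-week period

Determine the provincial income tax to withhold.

$5,896.61

Provincial Income Tax: taxable = $21,680.00
  $1,853.52 + 36.49% × ($21,680.00 − $10,600.00) = $1,853.52 + 36.49% × $11,080.00 = $5,896.61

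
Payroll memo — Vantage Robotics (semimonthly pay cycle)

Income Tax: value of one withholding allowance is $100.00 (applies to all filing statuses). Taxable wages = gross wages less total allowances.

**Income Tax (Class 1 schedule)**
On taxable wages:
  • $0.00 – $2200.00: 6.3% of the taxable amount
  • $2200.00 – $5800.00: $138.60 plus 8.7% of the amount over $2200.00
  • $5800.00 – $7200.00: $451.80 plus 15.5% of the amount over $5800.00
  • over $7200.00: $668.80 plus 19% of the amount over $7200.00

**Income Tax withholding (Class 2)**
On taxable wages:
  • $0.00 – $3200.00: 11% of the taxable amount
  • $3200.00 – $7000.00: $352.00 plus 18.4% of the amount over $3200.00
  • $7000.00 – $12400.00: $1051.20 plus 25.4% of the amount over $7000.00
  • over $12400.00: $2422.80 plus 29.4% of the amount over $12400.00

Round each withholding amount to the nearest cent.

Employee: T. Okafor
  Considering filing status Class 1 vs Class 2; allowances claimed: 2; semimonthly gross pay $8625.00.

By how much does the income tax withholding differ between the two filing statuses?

Income Tax (Class 1): taxable = $8625.00 − 2×$100.00 = $8425.00
  $668.80 + 19% × ($8425.00 − $7200.00) = $668.80 + 19% × $1225.00 = $901.55
Income Tax (Class 2): taxable = $8625.00 − 2×$100.00 = $8425.00
  $1051.20 + 25.4% × ($8425.00 − $7000.00) = $1051.20 + 25.4% × $1425.00 = $1413.15
Difference: |$901.55 − $1413.15| = $511.60 (higher under Class 2)

$511.60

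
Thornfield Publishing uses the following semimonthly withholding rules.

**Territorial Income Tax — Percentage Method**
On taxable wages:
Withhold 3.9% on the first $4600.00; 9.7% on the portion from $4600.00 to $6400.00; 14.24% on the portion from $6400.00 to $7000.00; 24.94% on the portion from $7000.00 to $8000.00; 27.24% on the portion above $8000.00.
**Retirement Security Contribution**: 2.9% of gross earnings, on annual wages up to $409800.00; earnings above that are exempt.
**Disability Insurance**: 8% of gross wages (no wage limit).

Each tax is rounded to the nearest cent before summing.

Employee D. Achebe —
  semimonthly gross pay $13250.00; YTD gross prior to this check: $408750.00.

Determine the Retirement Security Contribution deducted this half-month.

Retirement Security Contribution: cap $409800.00 − YTD $408750.00 = $1050.00 subject; 2.9% × $1050.00 = $30.45

$30.45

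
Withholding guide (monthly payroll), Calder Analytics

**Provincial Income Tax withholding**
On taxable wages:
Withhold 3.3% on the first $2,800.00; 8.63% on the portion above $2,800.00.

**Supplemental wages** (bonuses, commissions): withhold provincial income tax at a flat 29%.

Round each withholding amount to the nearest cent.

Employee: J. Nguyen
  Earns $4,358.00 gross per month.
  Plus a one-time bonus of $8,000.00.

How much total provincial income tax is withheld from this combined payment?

$2,546.86

Provincial Income Tax: taxable = $4,358.00
  $92.40 + 8.63% × ($4,358.00 − $2,800.00) = $92.40 + 8.63% × $1,558.00 = $226.86
Supplemental (29% flat on bonus): 29% × $8,000.00 = $2,320.00
Total provincial income tax: $226.86 + $2,320.00 = $2,546.86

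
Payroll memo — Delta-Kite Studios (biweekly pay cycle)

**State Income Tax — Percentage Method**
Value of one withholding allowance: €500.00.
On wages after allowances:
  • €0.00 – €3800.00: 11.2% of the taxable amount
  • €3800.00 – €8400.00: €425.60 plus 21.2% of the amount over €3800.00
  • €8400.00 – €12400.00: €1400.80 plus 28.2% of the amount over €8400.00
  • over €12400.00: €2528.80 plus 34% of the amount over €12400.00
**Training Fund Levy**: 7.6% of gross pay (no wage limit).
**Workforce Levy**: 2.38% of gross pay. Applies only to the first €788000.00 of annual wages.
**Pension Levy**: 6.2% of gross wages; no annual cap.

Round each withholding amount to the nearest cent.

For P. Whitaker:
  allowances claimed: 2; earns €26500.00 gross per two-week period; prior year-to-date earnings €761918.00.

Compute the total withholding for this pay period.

€11260.55

State Income Tax: taxable = €26500.00 − 2×€500.00 = €25500.00
  €2528.80 + 34% × (€25500.00 − €12400.00) = €2528.80 + 34% × €13100.00 = €6982.80
Training Fund Levy: 7.6% × €26500.00 = €2014.00
Workforce Levy: cap €788000.00 − YTD €761918.00 = €26082.00 subject; 2.38% × €26082.00 = €620.75
Pension Levy: 6.2% × €26500.00 = €1643.00
Total: €6982.80 + €2014.00 + €620.75 + €1643.00 = €11260.55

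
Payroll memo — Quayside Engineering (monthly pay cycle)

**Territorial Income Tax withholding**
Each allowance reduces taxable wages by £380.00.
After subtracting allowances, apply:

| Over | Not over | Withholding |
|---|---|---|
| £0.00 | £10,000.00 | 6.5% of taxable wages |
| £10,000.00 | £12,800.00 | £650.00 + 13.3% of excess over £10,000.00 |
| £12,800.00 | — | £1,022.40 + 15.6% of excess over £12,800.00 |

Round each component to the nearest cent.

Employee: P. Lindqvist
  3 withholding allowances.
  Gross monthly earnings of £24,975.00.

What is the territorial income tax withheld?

Territorial Income Tax: taxable = £24,975.00 − 3×£380.00 = £23,835.00
  £1,022.40 + 15.6% × (£23,835.00 − £12,800.00) = £1,022.40 + 15.6% × £11,035.00 = £2,743.86

£2,743.86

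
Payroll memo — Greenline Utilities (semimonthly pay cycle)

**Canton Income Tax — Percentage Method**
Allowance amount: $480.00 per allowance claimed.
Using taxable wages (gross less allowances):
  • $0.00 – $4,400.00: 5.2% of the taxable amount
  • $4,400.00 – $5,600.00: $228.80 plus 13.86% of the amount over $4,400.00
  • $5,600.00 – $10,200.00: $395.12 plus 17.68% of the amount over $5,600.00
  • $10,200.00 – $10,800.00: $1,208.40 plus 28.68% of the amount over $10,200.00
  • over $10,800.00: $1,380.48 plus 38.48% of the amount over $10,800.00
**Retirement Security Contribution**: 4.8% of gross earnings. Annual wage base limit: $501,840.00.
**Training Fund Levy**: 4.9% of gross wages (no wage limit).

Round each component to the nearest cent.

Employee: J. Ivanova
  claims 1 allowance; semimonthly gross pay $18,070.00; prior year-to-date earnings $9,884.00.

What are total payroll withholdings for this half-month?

$5,746.06

Canton Income Tax: taxable = $18,070.00 − 1×$480.00 = $17,590.00
  $1,380.48 + 38.48% × ($17,590.00 − $10,800.00) = $1,380.48 + 38.48% × $6,790.00 = $3,993.27
Retirement Security Contribution: 4.8% × $18,070.00 = $867.36
Training Fund Levy: 4.9% × $18,070.00 = $885.43
Total: $3,993.27 + $867.36 + $885.43 = $5,746.06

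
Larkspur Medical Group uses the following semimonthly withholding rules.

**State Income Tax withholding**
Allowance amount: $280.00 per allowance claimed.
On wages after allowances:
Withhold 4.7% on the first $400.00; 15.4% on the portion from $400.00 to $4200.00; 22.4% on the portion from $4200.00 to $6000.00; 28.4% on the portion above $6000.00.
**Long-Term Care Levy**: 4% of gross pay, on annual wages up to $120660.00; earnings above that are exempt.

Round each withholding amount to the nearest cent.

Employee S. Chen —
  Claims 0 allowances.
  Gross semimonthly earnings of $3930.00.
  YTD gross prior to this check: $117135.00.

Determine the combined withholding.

$703.42

State Income Tax: taxable = $3930.00
  $18.80 + 15.4% × ($3930.00 − $400.00) = $18.80 + 15.4% × $3530.00 = $562.42
Long-Term Care Levy: cap $120660.00 − YTD $117135.00 = $3525.00 subject; 4% × $3525.00 = $141.00
Total: $562.42 + $141.00 = $703.42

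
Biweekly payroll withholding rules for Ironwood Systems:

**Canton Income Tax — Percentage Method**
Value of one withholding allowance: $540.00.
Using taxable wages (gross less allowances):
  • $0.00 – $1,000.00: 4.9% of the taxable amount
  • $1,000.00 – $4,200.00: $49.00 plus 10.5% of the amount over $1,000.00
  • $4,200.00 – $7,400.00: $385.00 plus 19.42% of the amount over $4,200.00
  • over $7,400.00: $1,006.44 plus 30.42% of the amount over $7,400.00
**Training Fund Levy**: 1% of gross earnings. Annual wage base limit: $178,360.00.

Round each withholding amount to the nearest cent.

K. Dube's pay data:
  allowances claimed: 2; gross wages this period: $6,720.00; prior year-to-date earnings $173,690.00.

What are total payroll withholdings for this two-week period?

Canton Income Tax: taxable = $6,720.00 − 2×$540.00 = $5,640.00
  $385.00 + 19.42% × ($5,640.00 − $4,200.00) = $385.00 + 19.42% × $1,440.00 = $664.65
Training Fund Levy: cap $178,360.00 − YTD $173,690.00 = $4,670.00 subject; 1% × $4,670.00 = $46.70
Total: $664.65 + $46.70 = $711.35

$711.35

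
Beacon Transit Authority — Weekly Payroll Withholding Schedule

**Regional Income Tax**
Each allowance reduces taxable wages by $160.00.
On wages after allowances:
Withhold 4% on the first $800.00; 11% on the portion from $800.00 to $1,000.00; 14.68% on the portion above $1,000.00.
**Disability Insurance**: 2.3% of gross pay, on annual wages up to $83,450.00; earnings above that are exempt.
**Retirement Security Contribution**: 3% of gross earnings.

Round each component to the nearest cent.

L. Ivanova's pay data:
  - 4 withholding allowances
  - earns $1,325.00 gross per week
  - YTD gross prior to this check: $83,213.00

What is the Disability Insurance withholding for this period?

$5.45

Disability Insurance: cap $83,450.00 − YTD $83,213.00 = $237.00 subject; 2.3% × $237.00 = $5.45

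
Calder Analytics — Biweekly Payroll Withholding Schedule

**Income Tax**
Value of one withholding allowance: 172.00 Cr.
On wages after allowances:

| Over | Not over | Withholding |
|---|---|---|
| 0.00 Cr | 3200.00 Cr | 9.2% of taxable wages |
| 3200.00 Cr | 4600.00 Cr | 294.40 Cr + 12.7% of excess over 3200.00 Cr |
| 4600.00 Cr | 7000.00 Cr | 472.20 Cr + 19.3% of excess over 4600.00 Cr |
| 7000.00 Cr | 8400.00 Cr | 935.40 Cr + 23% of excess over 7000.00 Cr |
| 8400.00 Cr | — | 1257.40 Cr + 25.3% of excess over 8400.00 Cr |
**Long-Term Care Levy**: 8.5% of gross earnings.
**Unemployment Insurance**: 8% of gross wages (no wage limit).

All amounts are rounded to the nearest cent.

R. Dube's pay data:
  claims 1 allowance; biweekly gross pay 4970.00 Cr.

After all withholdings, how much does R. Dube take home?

Income Tax: taxable = 4970.00 Cr − 1×172.00 Cr = 4798.00 Cr
  472.20 Cr + 19.3% × (4798.00 Cr − 4600.00 Cr) = 472.20 Cr + 19.3% × 198.00 Cr = 510.41 Cr
Long-Term Care Levy: 8.5% × 4970.00 Cr = 422.45 Cr
Unemployment Insurance: 8% × 4970.00 Cr = 397.60 Cr
Total withheld: 510.41 Cr + 422.45 Cr + 397.60 Cr = 1330.46 Cr
Net pay: 4970.00 Cr − 1330.46 Cr = 3639.54 Cr

3639.54 Cr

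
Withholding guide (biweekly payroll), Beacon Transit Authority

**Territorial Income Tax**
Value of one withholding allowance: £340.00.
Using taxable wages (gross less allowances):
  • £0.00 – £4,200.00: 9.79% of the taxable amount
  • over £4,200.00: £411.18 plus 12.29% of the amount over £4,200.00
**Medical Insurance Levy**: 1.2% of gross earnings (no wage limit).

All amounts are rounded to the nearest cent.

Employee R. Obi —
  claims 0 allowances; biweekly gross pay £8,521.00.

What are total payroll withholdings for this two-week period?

£1,044.48

Territorial Income Tax: taxable = £8,521.00
  £411.18 + 12.29% × (£8,521.00 − £4,200.00) = £411.18 + 12.29% × £4,321.00 = £942.23
Medical Insurance Levy: 1.2% × £8,521.00 = £102.25
Total: £942.23 + £102.25 = £1,044.48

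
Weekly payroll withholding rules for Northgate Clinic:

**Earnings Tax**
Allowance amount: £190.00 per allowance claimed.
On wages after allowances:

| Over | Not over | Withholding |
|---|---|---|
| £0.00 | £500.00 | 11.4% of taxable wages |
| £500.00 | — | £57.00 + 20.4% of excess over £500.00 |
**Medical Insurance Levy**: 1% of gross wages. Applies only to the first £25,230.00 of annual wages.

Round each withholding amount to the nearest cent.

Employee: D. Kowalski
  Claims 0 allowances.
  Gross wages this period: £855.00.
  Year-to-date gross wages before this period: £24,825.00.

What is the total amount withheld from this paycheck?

Earnings Tax: taxable = £855.00
  £57.00 + 20.4% × (£855.00 − £500.00) = £57.00 + 20.4% × £355.00 = £129.42
Medical Insurance Levy: cap £25,230.00 − YTD £24,825.00 = £405.00 subject; 1% × £405.00 = £4.05
Total: £129.42 + £4.05 = £133.47

£133.47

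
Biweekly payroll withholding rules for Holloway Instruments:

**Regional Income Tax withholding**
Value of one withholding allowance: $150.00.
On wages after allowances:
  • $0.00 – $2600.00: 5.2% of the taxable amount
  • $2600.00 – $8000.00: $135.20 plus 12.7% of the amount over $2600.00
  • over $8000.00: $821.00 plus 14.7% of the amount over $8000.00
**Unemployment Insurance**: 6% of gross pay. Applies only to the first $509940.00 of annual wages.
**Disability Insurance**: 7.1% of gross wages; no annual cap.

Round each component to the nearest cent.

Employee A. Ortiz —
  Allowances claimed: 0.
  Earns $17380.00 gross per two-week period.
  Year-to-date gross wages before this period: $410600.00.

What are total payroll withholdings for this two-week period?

Regional Income Tax: taxable = $17380.00
  $821.00 + 14.7% × ($17380.00 − $8000.00) = $821.00 + 14.7% × $9380.00 = $2199.86
Unemployment Insurance: 6% × $17380.00 = $1042.80
Disability Insurance: 7.1% × $17380.00 = $1233.98
Total: $2199.86 + $1042.80 + $1233.98 = $4476.64

$4476.64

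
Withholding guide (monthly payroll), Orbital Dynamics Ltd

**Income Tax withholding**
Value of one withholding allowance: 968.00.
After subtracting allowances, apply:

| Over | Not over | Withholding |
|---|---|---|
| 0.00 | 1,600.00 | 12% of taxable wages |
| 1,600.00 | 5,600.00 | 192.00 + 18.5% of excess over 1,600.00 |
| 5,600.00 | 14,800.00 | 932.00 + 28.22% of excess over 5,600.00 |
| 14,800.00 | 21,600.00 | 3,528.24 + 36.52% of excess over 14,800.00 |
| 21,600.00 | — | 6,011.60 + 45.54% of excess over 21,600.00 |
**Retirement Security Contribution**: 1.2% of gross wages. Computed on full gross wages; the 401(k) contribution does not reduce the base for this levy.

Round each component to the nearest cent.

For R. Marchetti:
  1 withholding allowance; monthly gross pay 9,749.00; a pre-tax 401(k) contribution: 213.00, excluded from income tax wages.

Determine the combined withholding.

1,886.56

Income Tax: taxable = 9,749.00 − 213.00 − 1×968.00 = 8,568.00
  932.00 + 28.22% × (8,568.00 − 5,600.00) = 932.00 + 28.22% × 2,968.00 = 1,769.57
Retirement Security Contribution: 1.2% × 9,749.00 = 116.99
Total: 1,769.57 + 116.99 = 1,886.56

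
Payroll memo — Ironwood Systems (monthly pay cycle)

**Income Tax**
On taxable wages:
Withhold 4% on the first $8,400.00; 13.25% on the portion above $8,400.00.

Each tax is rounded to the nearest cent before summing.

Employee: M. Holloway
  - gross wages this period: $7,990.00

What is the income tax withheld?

$319.60

Income Tax: taxable = $7,990.00
  4% × $7,990.00 = $319.60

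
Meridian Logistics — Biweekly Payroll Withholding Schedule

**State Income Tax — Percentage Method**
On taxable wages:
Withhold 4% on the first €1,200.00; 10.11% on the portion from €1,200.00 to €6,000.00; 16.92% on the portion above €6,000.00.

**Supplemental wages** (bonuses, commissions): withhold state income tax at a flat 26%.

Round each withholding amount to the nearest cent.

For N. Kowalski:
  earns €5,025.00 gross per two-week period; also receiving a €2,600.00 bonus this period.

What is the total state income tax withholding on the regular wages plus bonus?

State Income Tax: taxable = €5,025.00
  €48.00 + 10.11% × (€5,025.00 − €1,200.00) = €48.00 + 10.11% × €3,825.00 = €434.71
Supplemental (26% flat on bonus): 26% × €2,600.00 = €676.00
Total state income tax: €434.71 + €676.00 = €1,110.71

€1,110.71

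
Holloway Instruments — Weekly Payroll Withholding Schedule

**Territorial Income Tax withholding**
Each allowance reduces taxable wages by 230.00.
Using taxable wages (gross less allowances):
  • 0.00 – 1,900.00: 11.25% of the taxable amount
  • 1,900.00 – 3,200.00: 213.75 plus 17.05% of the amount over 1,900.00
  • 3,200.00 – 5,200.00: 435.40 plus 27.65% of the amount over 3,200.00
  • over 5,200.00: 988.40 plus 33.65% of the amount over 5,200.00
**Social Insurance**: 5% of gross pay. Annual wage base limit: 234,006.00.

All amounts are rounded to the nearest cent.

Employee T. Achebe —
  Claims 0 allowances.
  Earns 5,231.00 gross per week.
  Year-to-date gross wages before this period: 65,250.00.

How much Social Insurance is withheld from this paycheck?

261.55

Social Insurance: 5% × 5,231.00 = 261.55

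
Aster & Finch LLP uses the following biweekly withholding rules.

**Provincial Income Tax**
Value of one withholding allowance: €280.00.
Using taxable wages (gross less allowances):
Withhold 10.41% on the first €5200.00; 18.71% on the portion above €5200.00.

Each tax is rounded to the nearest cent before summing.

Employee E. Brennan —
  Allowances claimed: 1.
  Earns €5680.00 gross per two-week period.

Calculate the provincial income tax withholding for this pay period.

Provincial Income Tax: taxable = €5680.00 − 1×€280.00 = €5400.00
  €541.32 + 18.71% × (€5400.00 − €5200.00) = €541.32 + 18.71% × €200.00 = €578.74

€578.74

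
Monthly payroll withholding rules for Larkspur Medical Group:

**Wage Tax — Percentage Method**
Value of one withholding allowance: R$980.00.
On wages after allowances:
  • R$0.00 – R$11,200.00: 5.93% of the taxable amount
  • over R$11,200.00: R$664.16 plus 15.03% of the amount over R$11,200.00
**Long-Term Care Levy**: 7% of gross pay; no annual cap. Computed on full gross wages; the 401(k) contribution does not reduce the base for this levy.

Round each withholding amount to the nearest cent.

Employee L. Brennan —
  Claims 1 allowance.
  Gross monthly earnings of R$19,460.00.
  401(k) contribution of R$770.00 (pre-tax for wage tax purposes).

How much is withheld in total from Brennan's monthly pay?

R$3,004.81

Wage Tax: taxable = R$19,460.00 − R$770.00 − 1×R$980.00 = R$17,710.00
  R$664.16 + 15.03% × (R$17,710.00 − R$11,200.00) = R$664.16 + 15.03% × R$6,510.00 = R$1,642.61
Long-Term Care Levy: 7% × R$19,460.00 = R$1,362.20
Total: R$1,642.61 + R$1,362.20 = R$3,004.81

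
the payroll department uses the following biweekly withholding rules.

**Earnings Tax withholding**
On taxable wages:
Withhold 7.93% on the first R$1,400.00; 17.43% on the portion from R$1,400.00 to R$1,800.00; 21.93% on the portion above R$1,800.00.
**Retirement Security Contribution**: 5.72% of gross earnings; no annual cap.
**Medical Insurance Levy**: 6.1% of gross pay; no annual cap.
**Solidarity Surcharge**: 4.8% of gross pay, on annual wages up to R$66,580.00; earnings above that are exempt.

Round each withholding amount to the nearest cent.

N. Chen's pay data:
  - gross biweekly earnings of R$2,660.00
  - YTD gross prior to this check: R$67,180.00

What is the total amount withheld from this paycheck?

Earnings Tax: taxable = R$2,660.00
  R$180.74 + 21.93% × (R$2,660.00 − R$1,800.00) = R$180.74 + 21.93% × R$860.00 = R$369.34
Retirement Security Contribution: 5.72% × R$2,660.00 = R$152.15
Medical Insurance Levy: 6.1% × R$2,660.00 = R$162.26
Solidarity Surcharge: YTD R$67,180.00 ≥ cap R$66,580.00 → R$0.00
Total: R$369.34 + R$152.15 + R$162.26 + R$0.00 = R$683.75

R$683.75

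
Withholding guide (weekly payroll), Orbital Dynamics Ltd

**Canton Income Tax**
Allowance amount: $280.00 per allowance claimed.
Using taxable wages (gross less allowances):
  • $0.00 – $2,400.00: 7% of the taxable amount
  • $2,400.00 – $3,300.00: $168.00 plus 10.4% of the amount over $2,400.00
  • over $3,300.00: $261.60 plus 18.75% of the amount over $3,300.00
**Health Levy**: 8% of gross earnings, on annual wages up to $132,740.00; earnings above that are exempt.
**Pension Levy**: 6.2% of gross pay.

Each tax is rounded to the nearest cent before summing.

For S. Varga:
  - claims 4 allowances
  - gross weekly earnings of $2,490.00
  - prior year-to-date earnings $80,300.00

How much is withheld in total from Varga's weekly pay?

$449.48

Canton Income Tax: taxable = $2,490.00 − 4×$280.00 = $1,370.00
  7% × $1,370.00 = $95.90
Health Levy: 8% × $2,490.00 = $199.20
Pension Levy: 6.2% × $2,490.00 = $154.38
Total: $95.90 + $199.20 + $154.38 = $449.48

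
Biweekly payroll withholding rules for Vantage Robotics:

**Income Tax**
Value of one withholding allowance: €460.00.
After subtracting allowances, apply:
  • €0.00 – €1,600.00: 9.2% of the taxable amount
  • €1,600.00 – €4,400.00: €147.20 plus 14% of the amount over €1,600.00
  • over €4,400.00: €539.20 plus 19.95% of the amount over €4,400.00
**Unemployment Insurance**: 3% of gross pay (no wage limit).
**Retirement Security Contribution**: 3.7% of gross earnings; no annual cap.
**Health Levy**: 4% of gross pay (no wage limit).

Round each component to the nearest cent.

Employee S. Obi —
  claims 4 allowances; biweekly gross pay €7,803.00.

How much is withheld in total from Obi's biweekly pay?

Income Tax: taxable = €7,803.00 − 4×€460.00 = €5,963.00
  €539.20 + 19.95% × (€5,963.00 − €4,400.00) = €539.20 + 19.95% × €1,563.00 = €851.02
Unemployment Insurance: 3% × €7,803.00 = €234.09
Retirement Security Contribution: 3.7% × €7,803.00 = €288.71
Health Levy: 4% × €7,803.00 = €312.12
Total: €851.02 + €234.09 + €288.71 + €312.12 = €1,685.94

€1,685.94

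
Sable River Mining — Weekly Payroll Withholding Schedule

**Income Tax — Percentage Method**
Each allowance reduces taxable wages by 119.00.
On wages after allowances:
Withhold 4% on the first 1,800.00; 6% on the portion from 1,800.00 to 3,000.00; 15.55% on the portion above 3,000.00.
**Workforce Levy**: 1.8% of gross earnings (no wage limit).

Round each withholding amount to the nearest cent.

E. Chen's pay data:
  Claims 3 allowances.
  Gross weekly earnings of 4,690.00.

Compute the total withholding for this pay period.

435.70

Income Tax: taxable = 4,690.00 − 3×119.00 = 4,333.00
  144.00 + 15.55% × (4,333.00 − 3,000.00) = 144.00 + 15.55% × 1,333.00 = 351.28
Workforce Levy: 1.8% × 4,690.00 = 84.42
Total: 351.28 + 84.42 = 435.70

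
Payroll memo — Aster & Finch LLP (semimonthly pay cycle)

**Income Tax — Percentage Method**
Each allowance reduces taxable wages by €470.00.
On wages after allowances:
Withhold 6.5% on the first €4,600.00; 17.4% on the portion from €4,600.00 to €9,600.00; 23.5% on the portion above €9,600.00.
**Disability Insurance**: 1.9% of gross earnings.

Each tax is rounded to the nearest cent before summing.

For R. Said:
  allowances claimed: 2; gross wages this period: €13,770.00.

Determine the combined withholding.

Income Tax: taxable = €13,770.00 − 2×€470.00 = €12,830.00
  €1,169.00 + 23.5% × (€12,830.00 − €9,600.00) = €1,169.00 + 23.5% × €3,230.00 = €1,928.05
Disability Insurance: 1.9% × €13,770.00 = €261.63
Total: €1,928.05 + €261.63 = €2,189.68

€2,189.68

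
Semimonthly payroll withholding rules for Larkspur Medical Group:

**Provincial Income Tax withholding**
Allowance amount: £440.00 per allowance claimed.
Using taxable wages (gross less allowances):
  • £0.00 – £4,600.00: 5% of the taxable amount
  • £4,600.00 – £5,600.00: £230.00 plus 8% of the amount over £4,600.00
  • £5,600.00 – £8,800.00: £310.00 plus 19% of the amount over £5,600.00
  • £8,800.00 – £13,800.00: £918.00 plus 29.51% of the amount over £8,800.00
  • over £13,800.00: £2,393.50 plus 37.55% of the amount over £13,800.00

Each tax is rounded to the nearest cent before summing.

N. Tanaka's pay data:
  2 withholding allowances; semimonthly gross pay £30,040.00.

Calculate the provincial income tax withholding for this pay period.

£8,161.18

Provincial Income Tax: taxable = £30,040.00 − 2×£440.00 = £29,160.00
  £2,393.50 + 37.55% × (£29,160.00 − £13,800.00) = £2,393.50 + 37.55% × £15,360.00 = £8,161.18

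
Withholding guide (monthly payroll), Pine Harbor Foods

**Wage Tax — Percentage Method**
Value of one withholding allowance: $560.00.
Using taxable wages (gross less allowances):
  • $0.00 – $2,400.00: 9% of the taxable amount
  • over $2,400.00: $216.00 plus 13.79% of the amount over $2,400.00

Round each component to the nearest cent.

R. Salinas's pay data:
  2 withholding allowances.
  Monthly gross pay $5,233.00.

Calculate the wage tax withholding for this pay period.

Wage Tax: taxable = $5,233.00 − 2×$560.00 = $4,113.00
  $216.00 + 13.79% × ($4,113.00 − $2,400.00) = $216.00 + 13.79% × $1,713.00 = $452.22

$452.22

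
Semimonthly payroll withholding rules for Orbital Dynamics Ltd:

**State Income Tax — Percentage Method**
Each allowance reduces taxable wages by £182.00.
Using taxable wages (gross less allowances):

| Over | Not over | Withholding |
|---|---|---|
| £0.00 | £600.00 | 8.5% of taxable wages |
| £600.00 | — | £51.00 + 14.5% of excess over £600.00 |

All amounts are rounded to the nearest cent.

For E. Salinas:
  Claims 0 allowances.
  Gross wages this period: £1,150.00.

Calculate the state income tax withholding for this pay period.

£130.75

State Income Tax: taxable = £1,150.00
  £51.00 + 14.5% × (£1,150.00 − £600.00) = £51.00 + 14.5% × £550.00 = £130.75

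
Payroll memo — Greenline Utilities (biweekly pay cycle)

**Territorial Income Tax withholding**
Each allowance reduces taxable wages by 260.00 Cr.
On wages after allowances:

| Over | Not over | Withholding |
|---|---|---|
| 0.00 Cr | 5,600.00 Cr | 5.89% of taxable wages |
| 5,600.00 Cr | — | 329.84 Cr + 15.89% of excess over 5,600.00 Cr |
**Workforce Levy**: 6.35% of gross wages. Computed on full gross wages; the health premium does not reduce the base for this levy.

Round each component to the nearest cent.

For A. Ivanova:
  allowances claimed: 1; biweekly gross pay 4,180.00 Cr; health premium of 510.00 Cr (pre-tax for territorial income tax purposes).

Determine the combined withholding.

Territorial Income Tax: taxable = 4,180.00 Cr − 510.00 Cr − 1×260.00 Cr = 3,410.00 Cr
  5.89% × 3,410.00 Cr = 200.85 Cr
Workforce Levy: 6.35% × 4,180.00 Cr = 265.43 Cr
Total: 200.85 Cr + 265.43 Cr = 466.28 Cr

466.28 Cr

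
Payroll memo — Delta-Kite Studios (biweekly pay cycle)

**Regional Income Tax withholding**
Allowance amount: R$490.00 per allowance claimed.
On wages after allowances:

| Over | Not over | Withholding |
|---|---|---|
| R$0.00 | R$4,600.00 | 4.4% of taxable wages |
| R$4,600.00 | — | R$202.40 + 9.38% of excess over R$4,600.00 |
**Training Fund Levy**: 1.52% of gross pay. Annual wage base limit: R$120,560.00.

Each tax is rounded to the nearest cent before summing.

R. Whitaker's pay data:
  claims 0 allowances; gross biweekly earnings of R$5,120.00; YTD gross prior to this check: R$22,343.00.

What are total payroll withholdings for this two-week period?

R$329.00

Regional Income Tax: taxable = R$5,120.00
  R$202.40 + 9.38% × (R$5,120.00 − R$4,600.00) = R$202.40 + 9.38% × R$520.00 = R$251.18
Training Fund Levy: 1.52% × R$5,120.00 = R$77.82
Total: R$251.18 + R$77.82 = R$329.00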